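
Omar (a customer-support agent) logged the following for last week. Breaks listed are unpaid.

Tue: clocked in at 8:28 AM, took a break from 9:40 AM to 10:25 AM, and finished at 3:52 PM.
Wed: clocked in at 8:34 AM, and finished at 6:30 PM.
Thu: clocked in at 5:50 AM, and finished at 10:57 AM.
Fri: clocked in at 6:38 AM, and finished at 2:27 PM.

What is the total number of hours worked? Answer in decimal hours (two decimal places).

29.52 hours

Tue: 8:28 AM–3:52 PM = 7 h 24 min; less 45 min break → 6 h 39 min
Wed: 8:34 AM–6:30 PM = 9 h 56 min
Thu: 5:50 AM–10:57 AM = 5 h 7 min
Fri: 6:38 AM–2:27 PM = 7 h 49 min
Total: 6 h 39 min + 9 h 56 min + 5 h 7 min + 7 h 49 min = 29 h 31 min.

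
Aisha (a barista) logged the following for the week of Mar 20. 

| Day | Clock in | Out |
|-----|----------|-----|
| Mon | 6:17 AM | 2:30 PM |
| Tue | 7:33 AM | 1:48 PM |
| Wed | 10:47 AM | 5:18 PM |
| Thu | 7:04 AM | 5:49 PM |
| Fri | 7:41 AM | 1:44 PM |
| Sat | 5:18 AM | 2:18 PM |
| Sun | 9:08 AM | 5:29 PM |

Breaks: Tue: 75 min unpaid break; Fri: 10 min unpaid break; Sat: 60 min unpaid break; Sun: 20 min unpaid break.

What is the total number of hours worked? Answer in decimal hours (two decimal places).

Mon: 6:17 AM–2:30 PM = 8 h 13 min
Tue: 7:33 AM–1:48 PM = 6 h 15 min; less 75 min break → 5 h 0 min
Wed: 10:47 AM–5:18 PM = 6 h 31 min
Thu: 7:04 AM–5:49 PM = 10 h 45 min
Fri: 7:41 AM–1:44 PM = 6 h 3 min; less 10 min break → 5 h 53 min
Sat: 5:18 AM–2:18 PM = 9 h 0 min; less 60 min break → 8 h 0 min
Sun: 9:08 AM–5:29 PM = 8 h 21 min; less 20 min break → 8 h 1 min
Total: 8 h 13 min + 5 h 0 min + 6 h 31 min + 10 h 45 min + 5 h 53 min + 8 h 0 min + 8 h 1 min = 52 h 23 min.

52.38 hours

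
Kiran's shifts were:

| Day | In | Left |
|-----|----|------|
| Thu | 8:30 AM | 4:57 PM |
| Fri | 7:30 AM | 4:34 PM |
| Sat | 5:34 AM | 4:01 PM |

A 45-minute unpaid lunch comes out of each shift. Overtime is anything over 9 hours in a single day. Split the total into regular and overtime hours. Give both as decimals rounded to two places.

Regular 25.02 hours, overtime 0.70 hours

Thu: 8:30 AM–4:57 PM = 8 h 27 min; less 45 min break → 7 h 42 min
Fri: 7:30 AM–4:34 PM = 9 h 4 min; less 45 min break → 8 h 19 min
Sat: 5:34 AM–4:01 PM = 10 h 27 min; less 45 min break → 9 h 42 min
Thu reg 7 h 42 min / OT 0 h 0 min; Fri reg 8 h 19 min / OT 0 h 0 min; Sat reg 9 h 0 min / OT 0 h 42 min.
Totals: regular 25 h 1 min, overtime 0 h 42 min.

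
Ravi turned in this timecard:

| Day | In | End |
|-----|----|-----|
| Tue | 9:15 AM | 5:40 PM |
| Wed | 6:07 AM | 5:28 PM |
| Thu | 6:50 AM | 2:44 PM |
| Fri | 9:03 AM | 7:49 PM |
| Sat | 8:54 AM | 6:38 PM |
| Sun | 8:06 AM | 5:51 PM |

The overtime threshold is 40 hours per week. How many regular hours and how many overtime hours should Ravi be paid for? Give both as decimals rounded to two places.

Regular 40.00 hours, overtime 17.92 hours

Tue: 9:15 AM–5:40 PM = 8 h 25 min
Wed: 6:07 AM–5:28 PM = 11 h 21 min
Thu: 6:50 AM–2:44 PM = 7 h 54 min
Fri: 9:03 AM–7:49 PM = 10 h 46 min
Sat: 8:54 AM–6:38 PM = 9 h 44 min
Sun: 8:06 AM–5:51 PM = 9 h 45 min
Total worked: 57 h 55 min = 57.92 h.
Threshold 40 h → overtime 17 h 55 min, regular 40 h 0 min.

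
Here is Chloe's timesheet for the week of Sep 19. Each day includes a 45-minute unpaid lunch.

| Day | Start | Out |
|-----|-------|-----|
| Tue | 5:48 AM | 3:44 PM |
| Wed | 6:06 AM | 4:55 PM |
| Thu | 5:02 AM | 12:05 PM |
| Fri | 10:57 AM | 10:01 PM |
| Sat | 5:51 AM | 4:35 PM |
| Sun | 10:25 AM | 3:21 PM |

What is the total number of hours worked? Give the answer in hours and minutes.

50 h 2 min

Tue: 5:48 AM–3:44 PM = 9 h 56 min; less 45 min break → 9 h 11 min
Wed: 6:06 AM–4:55 PM = 10 h 49 min; less 45 min break → 10 h 4 min
Thu: 5:02 AM–12:05 PM = 7 h 3 min; less 45 min break → 6 h 18 min
Fri: 10:57 AM–10:01 PM = 11 h 4 min; less 45 min break → 10 h 19 min
Sat: 5:51 AM–4:35 PM = 10 h 44 min; less 45 min break → 9 h 59 min
Sun: 10:25 AM–3:21 PM = 4 h 56 min; less 45 min break → 4 h 11 min
Total: 9 h 11 min + 10 h 4 min + 6 h 18 min + 10 h 19 min + 9 h 59 min + 4 h 11 min = 50 h 2 min.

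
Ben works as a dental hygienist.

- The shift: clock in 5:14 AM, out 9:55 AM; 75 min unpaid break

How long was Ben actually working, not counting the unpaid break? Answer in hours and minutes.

3 h 26 min

The shift: 5:14 AM–9:55 AM = 4 h 41 min; less 75 min break → 3 h 26 min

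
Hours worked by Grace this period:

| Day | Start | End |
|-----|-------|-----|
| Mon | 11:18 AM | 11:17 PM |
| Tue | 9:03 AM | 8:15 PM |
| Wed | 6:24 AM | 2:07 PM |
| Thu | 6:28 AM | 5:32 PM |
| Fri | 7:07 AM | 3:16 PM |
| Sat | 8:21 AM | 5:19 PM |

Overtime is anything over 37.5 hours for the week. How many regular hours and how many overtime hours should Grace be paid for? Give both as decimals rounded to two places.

Mon: 11:18 AM–11:17 PM = 11 h 59 min
Tue: 9:03 AM–8:15 PM = 11 h 12 min
Wed: 6:24 AM–2:07 PM = 7 h 43 min
Thu: 6:28 AM–5:32 PM = 11 h 4 min
Fri: 7:07 AM–3:16 PM = 8 h 9 min
Sat: 8:21 AM–5:19 PM = 8 h 58 min
Total worked: 59 h 5 min = 59.08 h.
Threshold 37.5 h → overtime 21 h 35 min, regular 37 h 30 min.

Regular 37.50 hours, overtime 21.58 hours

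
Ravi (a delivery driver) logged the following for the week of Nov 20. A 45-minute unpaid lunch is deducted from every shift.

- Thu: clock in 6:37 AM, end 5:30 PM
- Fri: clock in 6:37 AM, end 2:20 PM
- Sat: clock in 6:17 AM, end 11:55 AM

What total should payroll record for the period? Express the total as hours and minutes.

21 h 59 min

Thu: 6:37 AM–5:30 PM = 10 h 53 min; less 45 min break → 10 h 8 min
Fri: 6:37 AM–2:20 PM = 7 h 43 min; less 45 min break → 6 h 58 min
Sat: 6:17 AM–11:55 AM = 5 h 38 min; less 45 min break → 4 h 53 min
Total: 10 h 8 min + 6 h 58 min + 4 h 53 min = 21 h 59 min.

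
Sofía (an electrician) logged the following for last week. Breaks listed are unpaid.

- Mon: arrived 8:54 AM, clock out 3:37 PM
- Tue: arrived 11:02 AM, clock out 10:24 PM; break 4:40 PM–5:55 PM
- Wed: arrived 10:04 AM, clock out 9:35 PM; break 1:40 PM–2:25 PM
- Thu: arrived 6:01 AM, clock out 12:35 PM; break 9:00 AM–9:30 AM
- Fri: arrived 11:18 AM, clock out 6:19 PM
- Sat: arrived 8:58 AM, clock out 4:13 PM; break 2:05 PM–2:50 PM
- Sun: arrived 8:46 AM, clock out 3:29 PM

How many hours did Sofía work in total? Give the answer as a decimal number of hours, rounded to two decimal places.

Mon: 8:54 AM–3:37 PM = 6 h 43 min
Tue: 11:02 AM–10:24 PM = 11 h 22 min; less 75 min break → 10 h 7 min
Wed: 10:04 AM–9:35 PM = 11 h 31 min; less 45 min break → 10 h 46 min
Thu: 6:01 AM–12:35 PM = 6 h 34 min; less 30 min break → 6 h 4 min
Fri: 11:18 AM–6:19 PM = 7 h 1 min
Sat: 8:58 AM–4:13 PM = 7 h 15 min; less 45 min break → 6 h 30 min
Sun: 8:46 AM–3:29 PM = 6 h 43 min
Total: 6 h 43 min + 10 h 7 min + 10 h 46 min + 6 h 4 min + 7 h 1 min + 6 h 30 min + 6 h 43 min = 53 h 54 min.

53.90 hours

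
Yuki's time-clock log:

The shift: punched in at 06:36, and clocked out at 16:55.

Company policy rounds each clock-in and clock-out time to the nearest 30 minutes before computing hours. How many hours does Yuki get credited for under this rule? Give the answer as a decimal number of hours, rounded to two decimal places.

10.50 hours

The shift: in 06:36→06:30, out 16:55→17:00; 10 h 30 min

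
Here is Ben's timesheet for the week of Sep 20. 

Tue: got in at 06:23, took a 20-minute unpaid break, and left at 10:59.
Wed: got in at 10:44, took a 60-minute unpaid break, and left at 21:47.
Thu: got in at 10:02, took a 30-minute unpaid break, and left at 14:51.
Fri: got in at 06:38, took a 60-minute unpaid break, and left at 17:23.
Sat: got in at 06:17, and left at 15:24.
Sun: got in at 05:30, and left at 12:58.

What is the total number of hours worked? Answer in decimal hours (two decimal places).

44.97 hours

Tue: 06:23–10:59 = 4 h 36 min; less 20 min break → 4 h 16 min
Wed: 10:44–21:47 = 11 h 3 min; less 60 min break → 10 h 3 min
Thu: 10:02–14:51 = 4 h 49 min; less 30 min break → 4 h 19 min
Fri: 06:38–17:23 = 10 h 45 min; less 60 min break → 9 h 45 min
Sat: 06:17–15:24 = 9 h 7 min
Sun: 05:30–12:58 = 7 h 28 min
Total: 4 h 16 min + 10 h 3 min + 4 h 19 min + 9 h 45 min + 9 h 7 min + 7 h 28 min = 44 h 58 min.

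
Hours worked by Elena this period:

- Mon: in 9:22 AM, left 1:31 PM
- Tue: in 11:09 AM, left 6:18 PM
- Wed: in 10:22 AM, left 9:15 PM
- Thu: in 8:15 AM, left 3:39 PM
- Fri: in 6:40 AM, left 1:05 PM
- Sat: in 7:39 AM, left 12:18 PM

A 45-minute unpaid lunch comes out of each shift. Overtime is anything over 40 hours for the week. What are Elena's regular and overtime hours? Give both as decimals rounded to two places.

Mon: 9:22 AM–1:31 PM = 4 h 9 min; less 45 min break → 3 h 24 min
Tue: 11:09 AM–6:18 PM = 7 h 9 min; less 45 min break → 6 h 24 min
Wed: 10:22 AM–9:15 PM = 10 h 53 min; less 45 min break → 10 h 8 min
Thu: 8:15 AM–3:39 PM = 7 h 24 min; less 45 min break → 6 h 39 min
Fri: 6:40 AM–1:05 PM = 6 h 25 min; less 45 min break → 5 h 40 min
Sat: 7:39 AM–12:18 PM = 4 h 39 min; less 45 min break → 3 h 54 min
Total worked: 36 h 9 min = 36.15 h.
Threshold 40 h → overtime 0 h 0 min, regular 36 h 9 min.

Regular 36.15 hours, overtime 0.00 hours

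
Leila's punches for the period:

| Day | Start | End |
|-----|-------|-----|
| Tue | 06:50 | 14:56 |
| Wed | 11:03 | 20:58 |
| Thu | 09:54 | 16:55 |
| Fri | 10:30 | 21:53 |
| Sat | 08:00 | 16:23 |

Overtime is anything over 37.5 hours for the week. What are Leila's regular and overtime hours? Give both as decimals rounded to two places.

Regular 37.50 hours, overtime 7.30 hours

Tue: 06:50–14:56 = 8 h 6 min
Wed: 11:03–20:58 = 9 h 55 min
Thu: 09:54–16:55 = 7 h 1 min
Fri: 10:30–21:53 = 11 h 23 min
Sat: 08:00–16:23 = 8 h 23 min
Total worked: 44 h 48 min = 44.80 h.
Threshold 37.5 h → overtime 7 h 18 min, regular 37 h 30 min.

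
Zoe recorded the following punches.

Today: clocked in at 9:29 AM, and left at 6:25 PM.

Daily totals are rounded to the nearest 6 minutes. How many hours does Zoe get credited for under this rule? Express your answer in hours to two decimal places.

Today: 9:29 AM–6:25 PM = 8 h 56 min → rounds to 8 h 54 min

8.90 hours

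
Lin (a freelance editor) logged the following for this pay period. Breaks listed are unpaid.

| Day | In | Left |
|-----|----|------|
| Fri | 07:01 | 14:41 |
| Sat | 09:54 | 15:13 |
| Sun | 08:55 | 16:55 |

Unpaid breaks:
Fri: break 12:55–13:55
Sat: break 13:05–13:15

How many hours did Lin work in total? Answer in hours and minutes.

Fri: 07:01–14:41 = 7 h 40 min; less 60 min break → 6 h 40 min
Sat: 09:54–15:13 = 5 h 19 min; less 10 min break → 5 h 9 min
Sun: 08:55–16:55 = 8 h 0 min
Total: 6 h 40 min + 5 h 9 min + 8 h 0 min = 19 h 49 min.

19 h 49 min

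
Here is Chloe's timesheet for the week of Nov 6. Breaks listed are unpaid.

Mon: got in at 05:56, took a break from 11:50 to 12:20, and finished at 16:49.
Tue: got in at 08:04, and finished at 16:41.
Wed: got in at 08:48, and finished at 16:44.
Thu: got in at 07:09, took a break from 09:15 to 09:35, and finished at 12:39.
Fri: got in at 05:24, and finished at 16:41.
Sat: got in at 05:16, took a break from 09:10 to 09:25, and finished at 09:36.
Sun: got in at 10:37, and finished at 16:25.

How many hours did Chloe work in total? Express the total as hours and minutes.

Mon: 05:56–16:49 = 10 h 53 min; less 30 min break → 10 h 23 min
Tue: 08:04–16:41 = 8 h 37 min
Wed: 08:48–16:44 = 7 h 56 min
Thu: 07:09–12:39 = 5 h 30 min; less 20 min break → 5 h 10 min
Fri: 05:24–16:41 = 11 h 17 min
Sat: 05:16–09:36 = 4 h 20 min; less 15 min break → 4 h 5 min
Sun: 10:37–16:25 = 5 h 48 min
Total: 10 h 23 min + 8 h 37 min + 7 h 56 min + 5 h 10 min + 11 h 17 min + 4 h 5 min + 5 h 48 min = 53 h 16 min.

53 h 16 min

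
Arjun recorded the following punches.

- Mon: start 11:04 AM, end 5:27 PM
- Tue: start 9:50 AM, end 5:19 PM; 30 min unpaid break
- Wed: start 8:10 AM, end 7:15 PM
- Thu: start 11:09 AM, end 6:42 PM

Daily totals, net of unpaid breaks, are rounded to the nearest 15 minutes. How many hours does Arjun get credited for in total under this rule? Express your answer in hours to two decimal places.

Mon: 11:04 AM–5:27 PM = 6 h 23 min → rounds to 6 h 30 min
Tue: 9:50 AM–5:19 PM = 7 h 29 min − 30 min = 6 h 59 min → rounds to 7 h 0 min
Wed: 8:10 AM–7:15 PM = 11 h 5 min → rounds to 11 h 0 min
Thu: 11:09 AM–6:42 PM = 7 h 33 min → rounds to 7 h 30 min
Total credited: 32 h 0 min.

32.00 hours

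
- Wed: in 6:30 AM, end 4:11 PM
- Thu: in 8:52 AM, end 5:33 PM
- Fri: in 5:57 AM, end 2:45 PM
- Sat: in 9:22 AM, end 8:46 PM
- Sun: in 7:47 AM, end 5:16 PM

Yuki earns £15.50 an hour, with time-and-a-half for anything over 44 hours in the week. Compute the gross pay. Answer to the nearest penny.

£776.16

Wed: 6:30 AM–4:11 PM = 9 h 41 min
Thu: 8:52 AM–5:33 PM = 8 h 41 min
Fri: 5:57 AM–2:45 PM = 8 h 48 min
Sat: 9:22 AM–8:46 PM = 11 h 24 min
Sun: 7:47 AM–5:16 PM = 9 h 29 min
Total worked: 48 h 3 min = 2883 min.
Regular 44 h 0 min = 2640 min at £15.50/h; overtime 4 h 3 min = 243 min at £23.25/h.
Pay = (2640 × £15.50 + 243 × £23.25) ÷ 60 = £776.16.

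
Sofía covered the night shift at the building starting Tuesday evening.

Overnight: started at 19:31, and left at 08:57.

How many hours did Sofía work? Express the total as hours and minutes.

Overnight: 19:31 → midnight = 4 h 29 min; midnight → 08:57 = 8 h 57 min; span 13 h 26 min

13 h 26 min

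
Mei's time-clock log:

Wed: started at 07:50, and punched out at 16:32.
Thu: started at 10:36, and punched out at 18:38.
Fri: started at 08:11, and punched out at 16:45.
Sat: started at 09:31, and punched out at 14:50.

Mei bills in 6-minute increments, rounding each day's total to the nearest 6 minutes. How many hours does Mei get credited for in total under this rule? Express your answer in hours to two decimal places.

30.60 hours

Wed: 07:50–16:32 = 8 h 42 min → rounds to 8 h 42 min
Thu: 10:36–18:38 = 8 h 2 min → rounds to 8 h 0 min
Fri: 08:11–16:45 = 8 h 34 min → rounds to 8 h 36 min
Sat: 09:31–14:50 = 5 h 19 min → rounds to 5 h 18 min
Total credited: 30 h 36 min.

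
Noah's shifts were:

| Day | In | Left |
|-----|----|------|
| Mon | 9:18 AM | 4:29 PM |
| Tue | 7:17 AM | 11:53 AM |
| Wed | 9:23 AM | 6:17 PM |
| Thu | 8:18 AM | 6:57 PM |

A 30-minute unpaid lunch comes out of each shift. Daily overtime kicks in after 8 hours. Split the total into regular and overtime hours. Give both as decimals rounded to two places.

Mon: 9:18 AM–4:29 PM = 7 h 11 min; less 30 min break → 6 h 41 min
Tue: 7:17 AM–11:53 AM = 4 h 36 min; less 30 min break → 4 h 6 min
Wed: 9:23 AM–6:17 PM = 8 h 54 min; less 30 min break → 8 h 24 min
Thu: 8:18 AM–6:57 PM = 10 h 39 min; less 30 min break → 10 h 9 min
Mon reg 6 h 41 min / OT 0 h 0 min; Tue reg 4 h 6 min / OT 0 h 0 min; Wed reg 8 h 0 min / OT 0 h 24 min; Thu reg 8 h 0 min / OT 2 h 9 min.
Totals: regular 26 h 47 min, overtime 2 h 33 min.

Regular 26.78 hours, overtime 2.55 hours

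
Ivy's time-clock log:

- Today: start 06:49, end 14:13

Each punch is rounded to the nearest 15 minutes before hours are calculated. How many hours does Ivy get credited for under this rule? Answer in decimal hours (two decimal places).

7.50 hours

Today: in 06:49→06:45, out 14:13→14:15; 7 h 30 min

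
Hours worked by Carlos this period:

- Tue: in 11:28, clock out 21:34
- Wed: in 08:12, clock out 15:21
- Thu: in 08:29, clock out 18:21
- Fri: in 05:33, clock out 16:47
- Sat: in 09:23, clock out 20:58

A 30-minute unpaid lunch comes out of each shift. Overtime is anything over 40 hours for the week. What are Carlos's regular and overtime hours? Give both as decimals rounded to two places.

Tue: 11:28–21:34 = 10 h 6 min; less 30 min break → 9 h 36 min
Wed: 08:12–15:21 = 7 h 9 min; less 30 min break → 6 h 39 min
Thu: 08:29–18:21 = 9 h 52 min; less 30 min break → 9 h 22 min
Fri: 05:33–16:47 = 11 h 14 min; less 30 min break → 10 h 44 min
Sat: 09:23–20:58 = 11 h 35 min; less 30 min break → 11 h 5 min
Total worked: 47 h 26 min = 47.43 h.
Threshold 40 h → overtime 7 h 26 min, regular 40 h 0 min.

Regular 40.00 hours, overtime 7.43 hours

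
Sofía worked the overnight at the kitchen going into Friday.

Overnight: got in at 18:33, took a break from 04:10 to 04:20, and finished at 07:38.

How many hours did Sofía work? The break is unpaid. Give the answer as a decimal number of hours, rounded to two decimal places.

Overnight: 18:33 → midnight = 5 h 27 min; midnight → 07:38 = 7 h 38 min; span 13 h 5 min; less 10 min break → 12 h 55 min

12.92 hours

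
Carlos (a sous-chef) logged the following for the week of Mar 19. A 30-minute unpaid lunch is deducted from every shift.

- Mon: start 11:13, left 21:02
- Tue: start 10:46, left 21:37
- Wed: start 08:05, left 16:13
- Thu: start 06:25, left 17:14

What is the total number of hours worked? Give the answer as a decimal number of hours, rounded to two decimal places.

Mon: 11:13–21:02 = 9 h 49 min; less 30 min break → 9 h 19 min
Tue: 10:46–21:37 = 10 h 51 min; less 30 min break → 10 h 21 min
Wed: 08:05–16:13 = 8 h 8 min; less 30 min break → 7 h 38 min
Thu: 06:25–17:14 = 10 h 49 min; less 30 min break → 10 h 19 min
Total: 9 h 19 min + 10 h 21 min + 7 h 38 min + 10 h 19 min = 37 h 37 min.

37.62 hours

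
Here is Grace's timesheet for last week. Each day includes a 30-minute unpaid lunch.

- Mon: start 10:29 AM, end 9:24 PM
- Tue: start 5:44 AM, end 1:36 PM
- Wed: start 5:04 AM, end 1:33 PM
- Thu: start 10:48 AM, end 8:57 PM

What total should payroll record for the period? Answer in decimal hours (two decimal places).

Mon: 10:29 AM–9:24 PM = 10 h 55 min; less 30 min break → 10 h 25 min
Tue: 5:44 AM–1:36 PM = 7 h 52 min; less 30 min break → 7 h 22 min
Wed: 5:04 AM–1:33 PM = 8 h 29 min; less 30 min break → 7 h 59 min
Thu: 10:48 AM–8:57 PM = 10 h 9 min; less 30 min break → 9 h 39 min
Total: 10 h 25 min + 7 h 22 min + 7 h 59 min + 9 h 39 min = 35 h 25 min.

35.42 hours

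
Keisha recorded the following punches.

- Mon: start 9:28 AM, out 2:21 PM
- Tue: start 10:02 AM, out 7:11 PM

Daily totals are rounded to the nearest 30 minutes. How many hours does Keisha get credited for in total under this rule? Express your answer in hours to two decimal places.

14.00 hours

Mon: 9:28 AM–2:21 PM = 4 h 53 min → rounds to 5 h 0 min
Tue: 10:02 AM–7:11 PM = 9 h 9 min → rounds to 9 h 0 min
Total credited: 14 h 0 min.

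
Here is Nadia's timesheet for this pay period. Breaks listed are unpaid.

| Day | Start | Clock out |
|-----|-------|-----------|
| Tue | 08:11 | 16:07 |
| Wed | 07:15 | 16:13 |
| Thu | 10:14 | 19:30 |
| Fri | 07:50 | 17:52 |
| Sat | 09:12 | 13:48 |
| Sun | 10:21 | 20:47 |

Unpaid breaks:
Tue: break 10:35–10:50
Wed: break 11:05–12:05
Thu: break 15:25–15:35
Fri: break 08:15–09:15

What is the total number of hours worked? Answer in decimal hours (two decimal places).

Tue: 08:11–16:07 = 7 h 56 min; less 15 min break → 7 h 41 min
Wed: 07:15–16:13 = 8 h 58 min; less 60 min break → 7 h 58 min
Thu: 10:14–19:30 = 9 h 16 min; less 10 min break → 9 h 6 min
Fri: 07:50–17:52 = 10 h 2 min; less 60 min break → 9 h 2 min
Sat: 09:12–13:48 = 4 h 36 min
Sun: 10:21–20:47 = 10 h 26 min
Total: 7 h 41 min + 7 h 58 min + 9 h 6 min + 9 h 2 min + 4 h 36 min + 10 h 26 min = 48 h 49 min.

48.82 hours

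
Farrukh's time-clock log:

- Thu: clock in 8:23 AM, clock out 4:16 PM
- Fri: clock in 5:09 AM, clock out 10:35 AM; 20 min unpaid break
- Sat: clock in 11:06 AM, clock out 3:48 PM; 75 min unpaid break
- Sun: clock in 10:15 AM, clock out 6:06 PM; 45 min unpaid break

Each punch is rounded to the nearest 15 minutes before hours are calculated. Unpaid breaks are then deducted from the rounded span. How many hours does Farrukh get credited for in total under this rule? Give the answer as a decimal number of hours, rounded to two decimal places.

23.17 hours

Thu: in 8:23 AM→8:30 AM, out 4:16 PM→4:15 PM; 7 h 45 min
Fri: in 5:09 AM→5:15 AM, out 10:35 AM→10:30 AM; 5 h 15 min − 20 min = 4 h 55 min
Sat: in 11:06 AM→11:00 AM, out 3:48 PM→3:45 PM; 4 h 45 min − 75 min = 3 h 30 min
Sun: in 10:15 AM→10:15 AM, out 6:06 PM→6:00 PM; 7 h 45 min − 45 min = 7 h 0 min
Total credited: 23 h 10 min.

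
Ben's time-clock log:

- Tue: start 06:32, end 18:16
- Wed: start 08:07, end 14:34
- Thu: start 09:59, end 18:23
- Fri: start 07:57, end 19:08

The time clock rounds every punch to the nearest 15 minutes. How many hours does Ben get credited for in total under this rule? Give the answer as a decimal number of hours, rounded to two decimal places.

Tue: in 06:32→06:30, out 18:16→18:15; 11 h 45 min
Wed: in 08:07→08:00, out 14:34→14:30; 6 h 30 min
Thu: in 09:59→10:00, out 18:23→18:30; 8 h 30 min
Fri: in 07:57→08:00, out 19:08→19:15; 11 h 15 min
Total credited: 38 h 0 min.

38.00 hours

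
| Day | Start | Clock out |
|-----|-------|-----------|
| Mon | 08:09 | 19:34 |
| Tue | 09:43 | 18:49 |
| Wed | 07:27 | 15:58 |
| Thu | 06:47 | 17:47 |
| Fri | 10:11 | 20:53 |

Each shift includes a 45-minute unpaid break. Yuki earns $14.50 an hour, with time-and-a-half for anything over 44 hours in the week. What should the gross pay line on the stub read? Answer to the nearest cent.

$702.89

Mon: 08:09–19:34 = 11 h 25 min; less 45 min break → 10 h 40 min
Tue: 09:43–18:49 = 9 h 6 min; less 45 min break → 8 h 21 min
Wed: 07:27–15:58 = 8 h 31 min; less 45 min break → 7 h 46 min
Thu: 06:47–17:47 = 11 h 0 min; less 45 min break → 10 h 15 min
Fri: 10:11–20:53 = 10 h 42 min; less 45 min break → 9 h 57 min
Total worked: 46 h 59 min = 2819 min.
Regular 44 h 0 min = 2640 min at $14.50/h; overtime 2 h 59 min = 179 min at $21.75/h.
Pay = (2640 × $14.50 + 179 × $21.75) ÷ 60 = $702.89.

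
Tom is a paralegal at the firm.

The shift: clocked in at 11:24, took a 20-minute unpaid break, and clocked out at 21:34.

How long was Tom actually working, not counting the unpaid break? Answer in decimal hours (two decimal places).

The shift: 11:24–21:34 = 10 h 10 min; less 20 min break → 9 h 50 min

9.83 hours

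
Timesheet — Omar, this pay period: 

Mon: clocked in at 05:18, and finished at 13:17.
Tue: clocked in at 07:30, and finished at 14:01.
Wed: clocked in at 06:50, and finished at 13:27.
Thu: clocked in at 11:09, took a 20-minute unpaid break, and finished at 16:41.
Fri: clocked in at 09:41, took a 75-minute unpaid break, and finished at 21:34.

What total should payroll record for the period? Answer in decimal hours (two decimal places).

Mon: 05:18–13:17 = 7 h 59 min
Tue: 07:30–14:01 = 6 h 31 min
Wed: 06:50–13:27 = 6 h 37 min
Thu: 11:09–16:41 = 5 h 32 min; less 20 min break → 5 h 12 min
Fri: 09:41–21:34 = 11 h 53 min; less 75 min break → 10 h 38 min
Total: 7 h 59 min + 6 h 31 min + 6 h 37 min + 5 h 12 min + 10 h 38 min = 36 h 57 min.

36.95 hours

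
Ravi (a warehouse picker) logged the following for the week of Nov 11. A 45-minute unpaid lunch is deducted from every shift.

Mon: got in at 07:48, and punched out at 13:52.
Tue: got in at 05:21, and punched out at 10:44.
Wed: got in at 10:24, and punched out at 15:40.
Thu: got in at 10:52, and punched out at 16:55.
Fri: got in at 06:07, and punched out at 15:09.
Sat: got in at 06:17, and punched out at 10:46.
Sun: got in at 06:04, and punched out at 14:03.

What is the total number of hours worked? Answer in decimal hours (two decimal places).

Mon: 07:48–13:52 = 6 h 4 min; less 45 min break → 5 h 19 min
Tue: 05:21–10:44 = 5 h 23 min; less 45 min break → 4 h 38 min
Wed: 10:24–15:40 = 5 h 16 min; less 45 min break → 4 h 31 min
Thu: 10:52–16:55 = 6 h 3 min; less 45 min break → 5 h 18 min
Fri: 06:07–15:09 = 9 h 2 min; less 45 min break → 8 h 17 min
Sat: 06:17–10:46 = 4 h 29 min; less 45 min break → 3 h 44 min
Sun: 06:04–14:03 = 7 h 59 min; less 45 min break → 7 h 14 min
Total: 5 h 19 min + 4 h 38 min + 4 h 31 min + 5 h 18 min + 8 h 17 min + 3 h 44 min + 7 h 14 min = 39 h 1 min.

39.02 hours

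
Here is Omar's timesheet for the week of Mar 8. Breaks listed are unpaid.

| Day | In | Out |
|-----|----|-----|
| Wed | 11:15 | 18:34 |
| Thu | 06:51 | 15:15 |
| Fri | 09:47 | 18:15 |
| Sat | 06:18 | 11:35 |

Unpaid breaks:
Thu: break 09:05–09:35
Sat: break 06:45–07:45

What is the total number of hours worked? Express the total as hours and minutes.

27 h 58 min

Wed: 11:15–18:34 = 7 h 19 min
Thu: 06:51–15:15 = 8 h 24 min; less 30 min break → 7 h 54 min
Fri: 09:47–18:15 = 8 h 28 min
Sat: 06:18–11:35 = 5 h 17 min; less 60 min break → 4 h 17 min
Total: 7 h 19 min + 7 h 54 min + 8 h 28 min + 4 h 17 min = 27 h 58 min.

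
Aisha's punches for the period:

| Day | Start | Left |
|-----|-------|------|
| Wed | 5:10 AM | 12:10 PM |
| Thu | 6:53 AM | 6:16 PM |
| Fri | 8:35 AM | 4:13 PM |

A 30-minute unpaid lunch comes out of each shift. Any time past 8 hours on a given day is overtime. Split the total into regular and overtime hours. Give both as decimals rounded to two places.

Wed: 5:10 AM–12:10 PM = 7 h 0 min; less 30 min break → 6 h 30 min
Thu: 6:53 AM–6:16 PM = 11 h 23 min; less 30 min break → 10 h 53 min
Fri: 8:35 AM–4:13 PM = 7 h 38 min; less 30 min break → 7 h 8 min
Wed reg 6 h 30 min / OT 0 h 0 min; Thu reg 8 h 0 min / OT 2 h 53 min; Fri reg 7 h 8 min / OT 0 h 0 min.
Totals: regular 21 h 38 min, overtime 2 h 53 min.

Regular 21.63 hours, overtime 2.88 hours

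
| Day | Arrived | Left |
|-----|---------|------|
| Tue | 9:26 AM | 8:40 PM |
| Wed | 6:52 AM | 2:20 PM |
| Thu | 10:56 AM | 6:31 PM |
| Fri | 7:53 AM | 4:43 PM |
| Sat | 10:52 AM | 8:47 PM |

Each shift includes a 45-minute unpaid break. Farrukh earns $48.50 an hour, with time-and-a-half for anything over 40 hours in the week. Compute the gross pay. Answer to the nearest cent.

$2033.36

Tue: 9:26 AM–8:40 PM = 11 h 14 min; less 45 min break → 10 h 29 min
Wed: 6:52 AM–2:20 PM = 7 h 28 min; less 45 min break → 6 h 43 min
Thu: 10:56 AM–6:31 PM = 7 h 35 min; less 45 min break → 6 h 50 min
Fri: 7:53 AM–4:43 PM = 8 h 50 min; less 45 min break → 8 h 5 min
Sat: 10:52 AM–8:47 PM = 9 h 55 min; less 45 min break → 9 h 10 min
Total worked: 41 h 17 min = 2477 min.
Regular 40 h 0 min = 2400 min at $48.50/h; overtime 1 h 17 min = 77 min at $72.75/h.
Pay = (2400 × $48.50 + 77 × $72.75) ÷ 60 = $2033.36.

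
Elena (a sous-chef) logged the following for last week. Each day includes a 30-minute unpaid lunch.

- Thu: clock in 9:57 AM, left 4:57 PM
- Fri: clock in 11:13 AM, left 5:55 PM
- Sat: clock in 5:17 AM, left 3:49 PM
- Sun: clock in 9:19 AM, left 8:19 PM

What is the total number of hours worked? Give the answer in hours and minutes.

Thu: 9:57 AM–4:57 PM = 7 h 0 min; less 30 min break → 6 h 30 min
Fri: 11:13 AM–5:55 PM = 6 h 42 min; less 30 min break → 6 h 12 min
Sat: 5:17 AM–3:49 PM = 10 h 32 min; less 30 min break → 10 h 2 min
Sun: 9:19 AM–8:19 PM = 11 h 0 min; less 30 min break → 10 h 30 min
Total: 6 h 30 min + 6 h 12 min + 10 h 2 min + 10 h 30 min = 33 h 14 min.

33 h 14 min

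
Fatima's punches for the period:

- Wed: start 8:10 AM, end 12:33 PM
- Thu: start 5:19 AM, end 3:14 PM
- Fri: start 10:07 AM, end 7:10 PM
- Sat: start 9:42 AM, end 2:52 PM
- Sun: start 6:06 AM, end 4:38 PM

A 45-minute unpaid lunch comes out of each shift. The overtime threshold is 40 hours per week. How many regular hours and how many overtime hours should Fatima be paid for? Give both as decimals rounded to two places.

Wed: 8:10 AM–12:33 PM = 4 h 23 min; less 45 min break → 3 h 38 min
Thu: 5:19 AM–3:14 PM = 9 h 55 min; less 45 min break → 9 h 10 min
Fri: 10:07 AM–7:10 PM = 9 h 3 min; less 45 min break → 8 h 18 min
Sat: 9:42 AM–2:52 PM = 5 h 10 min; less 45 min break → 4 h 25 min
Sun: 6:06 AM–4:38 PM = 10 h 32 min; less 45 min break → 9 h 47 min
Total worked: 35 h 18 min = 35.30 h.
Threshold 40 h → overtime 0 h 0 min, regular 35 h 18 min.

Regular 35.30 hours, overtime 0.00 hours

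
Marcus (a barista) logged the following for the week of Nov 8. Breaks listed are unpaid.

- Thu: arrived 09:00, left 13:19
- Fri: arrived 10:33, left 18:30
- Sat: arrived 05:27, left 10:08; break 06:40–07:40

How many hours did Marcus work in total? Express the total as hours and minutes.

Thu: 09:00–13:19 = 4 h 19 min
Fri: 10:33–18:30 = 7 h 57 min
Sat: 05:27–10:08 = 4 h 41 min; less 60 min break → 3 h 41 min
Total: 4 h 19 min + 7 h 57 min + 3 h 41 min = 15 h 57 min.

15 h 57 min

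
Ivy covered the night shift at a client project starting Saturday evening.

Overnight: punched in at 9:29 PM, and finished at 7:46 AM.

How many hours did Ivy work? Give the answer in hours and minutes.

10 h 17 min

Overnight: 9:29 PM → midnight = 2 h 31 min; midnight → 7:46 AM = 7 h 46 min; span 10 h 17 min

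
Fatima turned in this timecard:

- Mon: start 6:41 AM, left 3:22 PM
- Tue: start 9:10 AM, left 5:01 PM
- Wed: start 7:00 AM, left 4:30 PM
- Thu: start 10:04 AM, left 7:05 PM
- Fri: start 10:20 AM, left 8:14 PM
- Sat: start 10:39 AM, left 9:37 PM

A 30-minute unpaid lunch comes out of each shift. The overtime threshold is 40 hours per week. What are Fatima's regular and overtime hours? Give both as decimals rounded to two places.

Regular 40.00 hours, overtime 12.92 hours

Mon: 6:41 AM–3:22 PM = 8 h 41 min; less 30 min break → 8 h 11 min
Tue: 9:10 AM–5:01 PM = 7 h 51 min; less 30 min break → 7 h 21 min
Wed: 7:00 AM–4:30 PM = 9 h 30 min; less 30 min break → 9 h 0 min
Thu: 10:04 AM–7:05 PM = 9 h 1 min; less 30 min break → 8 h 31 min
Fri: 10:20 AM–8:14 PM = 9 h 54 min; less 30 min break → 9 h 24 min
Sat: 10:39 AM–9:37 PM = 10 h 58 min; less 30 min break → 10 h 28 min
Total worked: 52 h 55 min = 52.92 h.
Threshold 40 h → overtime 12 h 55 min, regular 40 h 0 min.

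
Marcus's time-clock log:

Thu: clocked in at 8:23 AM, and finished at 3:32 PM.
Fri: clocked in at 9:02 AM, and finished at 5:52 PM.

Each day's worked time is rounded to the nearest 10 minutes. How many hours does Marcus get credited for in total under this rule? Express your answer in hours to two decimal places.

Thu: 8:23 AM–3:32 PM = 7 h 9 min → rounds to 7 h 10 min
Fri: 9:02 AM–5:52 PM = 8 h 50 min → rounds to 8 h 50 min
Total credited: 16 h 0 min.

16.00 hours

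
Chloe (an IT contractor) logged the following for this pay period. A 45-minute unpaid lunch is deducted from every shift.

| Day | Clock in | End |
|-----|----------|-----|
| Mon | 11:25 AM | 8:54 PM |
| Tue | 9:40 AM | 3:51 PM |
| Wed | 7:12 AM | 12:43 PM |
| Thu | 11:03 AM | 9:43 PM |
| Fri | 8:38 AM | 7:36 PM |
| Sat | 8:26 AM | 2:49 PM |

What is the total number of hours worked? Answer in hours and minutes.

Mon: 11:25 AM–8:54 PM = 9 h 29 min; less 45 min break → 8 h 44 min
Tue: 9:40 AM–3:51 PM = 6 h 11 min; less 45 min break → 5 h 26 min
Wed: 7:12 AM–12:43 PM = 5 h 31 min; less 45 min break → 4 h 46 min
Thu: 11:03 AM–9:43 PM = 10 h 40 min; less 45 min break → 9 h 55 min
Fri: 8:38 AM–7:36 PM = 10 h 58 min; less 45 min break → 10 h 13 min
Sat: 8:26 AM–2:49 PM = 6 h 23 min; less 45 min break → 5 h 38 min
Total: 8 h 44 min + 5 h 26 min + 4 h 46 min + 9 h 55 min + 10 h 13 min + 5 h 38 min = 44 h 42 min.

44 h 42 min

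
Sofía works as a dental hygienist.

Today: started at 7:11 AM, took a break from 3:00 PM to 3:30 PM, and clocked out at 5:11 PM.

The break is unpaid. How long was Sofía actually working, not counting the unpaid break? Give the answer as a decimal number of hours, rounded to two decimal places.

Today: 7:11 AM–5:11 PM = 10 h 0 min; less 30 min break → 9 h 30 min

9.50 hours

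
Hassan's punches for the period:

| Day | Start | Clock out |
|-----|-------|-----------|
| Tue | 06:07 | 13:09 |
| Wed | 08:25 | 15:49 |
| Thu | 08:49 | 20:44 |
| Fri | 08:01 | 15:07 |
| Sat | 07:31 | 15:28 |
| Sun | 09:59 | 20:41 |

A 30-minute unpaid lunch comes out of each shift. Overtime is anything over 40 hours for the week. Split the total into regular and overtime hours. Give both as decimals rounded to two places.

Tue: 06:07–13:09 = 7 h 2 min; less 30 min break → 6 h 32 min
Wed: 08:25–15:49 = 7 h 24 min; less 30 min break → 6 h 54 min
Thu: 08:49–20:44 = 11 h 55 min; less 30 min break → 11 h 25 min
Fri: 08:01–15:07 = 7 h 6 min; less 30 min break → 6 h 36 min
Sat: 07:31–15:28 = 7 h 57 min; less 30 min break → 7 h 27 min
Sun: 09:59–20:41 = 10 h 42 min; less 30 min break → 10 h 12 min
Total worked: 49 h 6 min = 49.10 h.
Threshold 40 h → overtime 9 h 6 min, regular 40 h 0 min.

Regular 40.00 hours, overtime 9.10 hours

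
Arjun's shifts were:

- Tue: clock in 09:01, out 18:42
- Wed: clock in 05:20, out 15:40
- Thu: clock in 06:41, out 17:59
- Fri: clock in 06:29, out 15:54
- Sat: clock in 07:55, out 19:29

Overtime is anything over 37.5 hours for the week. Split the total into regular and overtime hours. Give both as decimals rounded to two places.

Tue: 09:01–18:42 = 9 h 41 min
Wed: 05:20–15:40 = 10 h 20 min
Thu: 06:41–17:59 = 11 h 18 min
Fri: 06:29–15:54 = 9 h 25 min
Sat: 07:55–19:29 = 11 h 34 min
Total worked: 52 h 18 min = 52.30 h.
Threshold 37.5 h → overtime 14 h 48 min, regular 37 h 30 min.

Regular 37.50 hours, overtime 14.80 hours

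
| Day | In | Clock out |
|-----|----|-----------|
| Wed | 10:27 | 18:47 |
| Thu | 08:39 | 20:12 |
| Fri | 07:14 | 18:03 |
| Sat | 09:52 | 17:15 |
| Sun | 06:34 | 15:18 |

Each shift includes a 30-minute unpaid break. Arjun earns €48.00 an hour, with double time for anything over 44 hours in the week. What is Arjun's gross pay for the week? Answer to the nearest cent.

Wed: 10:27–18:47 = 8 h 20 min; less 30 min break → 7 h 50 min
Thu: 08:39–20:12 = 11 h 33 min; less 30 min break → 11 h 3 min
Fri: 07:14–18:03 = 10 h 49 min; less 30 min break → 10 h 19 min
Sat: 09:52–17:15 = 7 h 23 min; less 30 min break → 6 h 53 min
Sun: 06:34–15:18 = 8 h 44 min; less 30 min break → 8 h 14 min
Total worked: 44 h 19 min = 2659 min.
Regular 44 h 0 min = 2640 min at €48.00/h; overtime 0 h 19 min = 19 min at €96.00/h.
Pay = (2640 × €48.00 + 19 × €96.00) ÷ 60 = €2142.40.

€2142.40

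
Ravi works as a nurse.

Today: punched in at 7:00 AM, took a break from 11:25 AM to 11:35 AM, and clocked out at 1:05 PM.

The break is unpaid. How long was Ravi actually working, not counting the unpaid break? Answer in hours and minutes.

Today: 7:00 AM–1:05 PM = 6 h 5 min; less 10 min break → 5 h 55 min

5 h 55 min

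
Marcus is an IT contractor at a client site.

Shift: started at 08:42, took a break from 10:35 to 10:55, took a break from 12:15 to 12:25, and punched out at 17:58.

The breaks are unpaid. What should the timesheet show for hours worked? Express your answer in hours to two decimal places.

Shift: 08:42–17:58 = 9 h 16 min; less 30 min break → 8 h 46 min

8.77 hours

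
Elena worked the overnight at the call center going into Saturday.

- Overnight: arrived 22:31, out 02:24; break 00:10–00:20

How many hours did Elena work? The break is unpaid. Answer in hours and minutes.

Overnight: 22:31 → midnight = 1 h 29 min; midnight → 02:24 = 2 h 24 min; span 3 h 53 min; less 10 min break → 3 h 43 min

3 h 43 min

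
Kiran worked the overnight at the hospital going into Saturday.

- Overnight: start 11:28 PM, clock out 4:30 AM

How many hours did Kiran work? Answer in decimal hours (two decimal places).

5.03 hours

Overnight: 11:28 PM → midnight = 0 h 32 min; midnight → 4:30 AM = 4 h 30 min; span 5 h 2 min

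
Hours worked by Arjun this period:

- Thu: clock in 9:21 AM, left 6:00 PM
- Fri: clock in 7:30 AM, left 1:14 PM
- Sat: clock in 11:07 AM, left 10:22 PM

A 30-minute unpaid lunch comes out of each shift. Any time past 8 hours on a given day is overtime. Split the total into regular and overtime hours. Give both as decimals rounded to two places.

Regular 21.23 hours, overtime 2.90 hours

Thu: 9:21 AM–6:00 PM = 8 h 39 min; less 30 min break → 8 h 9 min
Fri: 7:30 AM–1:14 PM = 5 h 44 min; less 30 min break → 5 h 14 min
Sat: 11:07 AM–10:22 PM = 11 h 15 min; less 30 min break → 10 h 45 min
Thu reg 8 h 0 min / OT 0 h 9 min; Fri reg 5 h 14 min / OT 0 h 0 min; Sat reg 8 h 0 min / OT 2 h 45 min.
Totals: regular 21 h 14 min, overtime 2 h 54 min.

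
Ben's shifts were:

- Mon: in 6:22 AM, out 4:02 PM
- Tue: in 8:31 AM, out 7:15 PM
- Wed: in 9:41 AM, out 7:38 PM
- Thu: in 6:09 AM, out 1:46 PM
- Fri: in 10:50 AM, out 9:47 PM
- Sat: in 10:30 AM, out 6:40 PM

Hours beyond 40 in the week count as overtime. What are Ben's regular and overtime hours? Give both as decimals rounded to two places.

Mon: 6:22 AM–4:02 PM = 9 h 40 min
Tue: 8:31 AM–7:15 PM = 10 h 44 min
Wed: 9:41 AM–7:38 PM = 9 h 57 min
Thu: 6:09 AM–1:46 PM = 7 h 37 min
Fri: 10:50 AM–9:47 PM = 10 h 57 min
Sat: 10:30 AM–6:40 PM = 8 h 10 min
Total worked: 57 h 5 min = 57.08 h.
Threshold 40 h → overtime 17 h 5 min, regular 40 h 0 min.

Regular 40.00 hours, overtime 17.08 hours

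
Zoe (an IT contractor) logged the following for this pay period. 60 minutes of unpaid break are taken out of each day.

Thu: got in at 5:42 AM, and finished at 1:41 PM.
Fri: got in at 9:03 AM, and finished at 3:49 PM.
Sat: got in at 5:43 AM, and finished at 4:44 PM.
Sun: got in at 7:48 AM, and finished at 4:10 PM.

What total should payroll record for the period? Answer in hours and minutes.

30 h 8 min

Thu: 5:42 AM–1:41 PM = 7 h 59 min; less 60 min break → 6 h 59 min
Fri: 9:03 AM–3:49 PM = 6 h 46 min; less 60 min break → 5 h 46 min
Sat: 5:43 AM–4:44 PM = 11 h 1 min; less 60 min break → 10 h 1 min
Sun: 7:48 AM–4:10 PM = 8 h 22 min; less 60 min break → 7 h 22 min
Total: 6 h 59 min + 5 h 46 min + 10 h 1 min + 7 h 22 min = 30 h 8 min.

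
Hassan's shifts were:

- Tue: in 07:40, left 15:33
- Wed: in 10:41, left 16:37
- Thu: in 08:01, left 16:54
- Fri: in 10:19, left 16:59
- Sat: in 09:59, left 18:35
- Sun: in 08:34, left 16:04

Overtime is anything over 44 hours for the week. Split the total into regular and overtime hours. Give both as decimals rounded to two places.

Tue: 07:40–15:33 = 7 h 53 min
Wed: 10:41–16:37 = 5 h 56 min
Thu: 08:01–16:54 = 8 h 53 min
Fri: 10:19–16:59 = 6 h 40 min
Sat: 09:59–18:35 = 8 h 36 min
Sun: 08:34–16:04 = 7 h 30 min
Total worked: 45 h 28 min = 45.47 h.
Threshold 44 h → overtime 1 h 28 min, regular 44 h 0 min.

Regular 44.00 hours, overtime 1.47 hours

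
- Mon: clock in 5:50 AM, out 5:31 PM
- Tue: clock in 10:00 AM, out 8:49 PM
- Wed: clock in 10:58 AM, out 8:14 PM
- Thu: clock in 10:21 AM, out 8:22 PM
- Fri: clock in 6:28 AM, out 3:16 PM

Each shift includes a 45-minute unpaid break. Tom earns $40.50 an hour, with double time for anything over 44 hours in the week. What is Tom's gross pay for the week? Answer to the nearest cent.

Mon: 5:50 AM–5:31 PM = 11 h 41 min; less 45 min break → 10 h 56 min
Tue: 10:00 AM–8:49 PM = 10 h 49 min; less 45 min break → 10 h 4 min
Wed: 10:58 AM–8:14 PM = 9 h 16 min; less 45 min break → 8 h 31 min
Thu: 10:21 AM–8:22 PM = 10 h 1 min; less 45 min break → 9 h 16 min
Fri: 6:28 AM–3:16 PM = 8 h 48 min; less 45 min break → 8 h 3 min
Total worked: 46 h 50 min = 2810 min.
Regular 44 h 0 min = 2640 min at $40.50/h; overtime 2 h 50 min = 170 min at $81.00/h.
Pay = (2640 × $40.50 + 170 × $81.00) ÷ 60 = $2011.50.

$2011.50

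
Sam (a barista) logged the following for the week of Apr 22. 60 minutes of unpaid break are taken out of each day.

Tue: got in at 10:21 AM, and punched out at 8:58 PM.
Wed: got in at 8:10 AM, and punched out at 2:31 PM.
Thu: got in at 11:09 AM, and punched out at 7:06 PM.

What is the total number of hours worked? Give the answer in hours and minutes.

Tue: 10:21 AM–8:58 PM = 10 h 37 min; less 60 min break → 9 h 37 min
Wed: 8:10 AM–2:31 PM = 6 h 21 min; less 60 min break → 5 h 21 min
Thu: 11:09 AM–7:06 PM = 7 h 57 min; less 60 min break → 6 h 57 min
Total: 9 h 37 min + 5 h 21 min + 6 h 57 min = 21 h 55 min.

21 h 55 min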